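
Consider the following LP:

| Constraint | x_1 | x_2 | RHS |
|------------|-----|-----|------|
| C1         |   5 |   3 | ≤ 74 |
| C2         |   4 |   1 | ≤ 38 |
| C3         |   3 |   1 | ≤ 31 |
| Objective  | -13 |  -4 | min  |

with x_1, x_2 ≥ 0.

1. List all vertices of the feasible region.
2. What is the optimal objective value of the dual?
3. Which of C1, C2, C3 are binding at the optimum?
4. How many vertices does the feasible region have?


1. (0, 0), (9.5, 0), (7, 10), (4.75, 16.75), (0, 24.67)
2. -131
3. C2, C3
4. 5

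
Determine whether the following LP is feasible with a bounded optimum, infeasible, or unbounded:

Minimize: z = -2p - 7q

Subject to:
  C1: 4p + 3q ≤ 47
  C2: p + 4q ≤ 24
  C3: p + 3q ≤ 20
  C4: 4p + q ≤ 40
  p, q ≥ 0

Feasible with a bounded optimal solution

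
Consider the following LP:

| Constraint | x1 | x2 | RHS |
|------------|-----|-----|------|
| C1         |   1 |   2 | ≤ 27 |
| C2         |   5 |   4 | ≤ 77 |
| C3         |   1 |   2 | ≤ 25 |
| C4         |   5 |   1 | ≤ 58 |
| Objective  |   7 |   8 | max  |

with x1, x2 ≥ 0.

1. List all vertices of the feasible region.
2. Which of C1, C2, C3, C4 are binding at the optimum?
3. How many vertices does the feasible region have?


1. (0, 0), (11.6, 0), (10.33, 6.333), (9, 8), (0, 12.5)
2. C2, C3
3. 5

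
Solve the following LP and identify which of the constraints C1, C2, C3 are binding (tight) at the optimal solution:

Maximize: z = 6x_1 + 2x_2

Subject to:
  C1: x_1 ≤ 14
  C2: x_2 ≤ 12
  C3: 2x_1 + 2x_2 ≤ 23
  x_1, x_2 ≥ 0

At x_1 = 11.5, x_2 = 0, compute slack b - a·x for each constraint:
  C1: 14 − 11.5 = 2.5  (slack)
  C2: 12 − 0 = 12  (slack)
  C3: 23 − 23 = 0  (binding)

Optimal: x_1 = 11.5, x_2 = 0
Binding: C3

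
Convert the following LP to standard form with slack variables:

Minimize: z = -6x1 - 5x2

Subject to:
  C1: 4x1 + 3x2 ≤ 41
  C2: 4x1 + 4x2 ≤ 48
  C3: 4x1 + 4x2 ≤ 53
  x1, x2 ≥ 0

min z = -6x1 - 5x2

s.t.
  4x1 + 3x2 + s1 = 41
  4x1 + 4x2 + s2 = 48
  4x1 + 4x2 + s3 = 53
  x1, x2, s1, s2, s3 ≥ 0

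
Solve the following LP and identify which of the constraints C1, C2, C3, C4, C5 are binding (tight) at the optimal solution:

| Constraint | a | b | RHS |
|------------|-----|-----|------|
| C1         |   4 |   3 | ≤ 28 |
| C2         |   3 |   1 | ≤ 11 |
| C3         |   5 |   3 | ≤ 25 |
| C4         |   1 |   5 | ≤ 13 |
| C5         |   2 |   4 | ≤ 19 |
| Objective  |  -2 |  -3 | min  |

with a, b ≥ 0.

At a = 3, b = 2, compute slack b - a·x for each constraint:
  C1: 28 − 18 = 10  (slack)
  C2: 11 − 11 = 0  (binding)
  C3: 25 − 21 = 4  (slack)
  C4: 13 − 13 = 0  (binding)
  C5: 19 − 14 = 5  (slack)

Optimal: a = 3, b = 2
Binding: C2, C4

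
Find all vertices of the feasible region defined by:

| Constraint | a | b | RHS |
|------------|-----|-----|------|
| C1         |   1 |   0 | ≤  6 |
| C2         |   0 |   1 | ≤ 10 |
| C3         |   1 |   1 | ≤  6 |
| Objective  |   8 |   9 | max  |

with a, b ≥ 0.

(0, 0), (6, 0), (0, 6)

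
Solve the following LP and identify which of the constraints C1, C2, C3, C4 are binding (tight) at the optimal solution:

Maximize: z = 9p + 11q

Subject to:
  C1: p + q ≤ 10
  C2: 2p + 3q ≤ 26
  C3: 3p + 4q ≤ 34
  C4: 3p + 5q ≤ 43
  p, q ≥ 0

At p = 6, q = 4, compute slack b - a·x for each constraint:
  C1: 10 − 10 = 0  (binding)
  C2: 26 − 24 = 2  (slack)
  C3: 34 − 34 = 0  (binding)
  C4: 43 − 38 = 5  (slack)

Optimal: p = 6, q = 4
Binding: C1, C3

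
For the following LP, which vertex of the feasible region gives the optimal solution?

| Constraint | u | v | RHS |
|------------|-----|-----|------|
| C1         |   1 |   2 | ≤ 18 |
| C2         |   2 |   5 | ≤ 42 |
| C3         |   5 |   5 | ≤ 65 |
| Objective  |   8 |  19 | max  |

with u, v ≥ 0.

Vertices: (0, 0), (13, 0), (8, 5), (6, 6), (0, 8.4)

Evaluate the objective at each vertex of the feasible region:
  z(0, 0) = 0
  z(13, 0) = 104
  z(8, 5) = 159
  z(6, 6) = 162  ←
  z(0, 8.4) = 159.6
The maximum is at u = 6, v = 6.

(6, 6)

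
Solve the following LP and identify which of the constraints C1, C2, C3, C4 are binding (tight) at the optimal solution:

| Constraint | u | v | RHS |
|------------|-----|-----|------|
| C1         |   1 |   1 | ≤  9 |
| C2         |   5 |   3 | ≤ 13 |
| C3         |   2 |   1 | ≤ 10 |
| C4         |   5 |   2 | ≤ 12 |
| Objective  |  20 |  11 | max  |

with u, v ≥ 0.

At u = 2, v = 1, compute slack b - a·x for each constraint:
  C1: 9 − 3 = 6  (slack)
  C2: 13 − 13 = 0  (binding)
  C3: 10 − 5 = 5  (slack)
  C4: 12 − 12 = 0  (binding)

Optimal: u = 2, v = 1
Binding: C2, C4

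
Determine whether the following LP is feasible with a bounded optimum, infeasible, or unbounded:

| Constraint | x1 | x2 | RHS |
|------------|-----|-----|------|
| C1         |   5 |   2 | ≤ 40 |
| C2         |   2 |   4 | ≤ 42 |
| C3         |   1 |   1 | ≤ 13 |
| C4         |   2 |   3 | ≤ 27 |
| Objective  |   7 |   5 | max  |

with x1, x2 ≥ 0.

Feasible with a bounded optimal solution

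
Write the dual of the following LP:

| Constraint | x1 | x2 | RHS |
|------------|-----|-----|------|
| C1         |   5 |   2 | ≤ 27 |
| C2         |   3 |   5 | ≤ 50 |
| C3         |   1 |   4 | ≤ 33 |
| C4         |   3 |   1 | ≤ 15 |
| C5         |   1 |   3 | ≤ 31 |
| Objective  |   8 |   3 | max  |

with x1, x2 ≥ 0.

Primal max cᵀx s.t. Ax ≤ b, x ≥ 0  →  Dual min bᵀy s.t. Aᵀy ≥ c, y ≥ 0.

Minimize: z = 27y1 + 50y2 + 33y3 + 15y4 + 31y5

Subject to:
  5y1 + 3y2 + y3 + 3y4 + y5 ≥ 8
  2y1 + 5y2 + 4y3 + y4 + 3y5 ≥ 3
  y1, y2, y3, y4, y5 ≥ 0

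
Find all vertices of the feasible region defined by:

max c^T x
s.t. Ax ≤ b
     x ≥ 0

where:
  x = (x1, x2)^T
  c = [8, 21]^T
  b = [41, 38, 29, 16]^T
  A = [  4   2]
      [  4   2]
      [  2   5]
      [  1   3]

(0, 0), (9.5, 0), (8.25, 2.5), (7, 3), (0, 5.333)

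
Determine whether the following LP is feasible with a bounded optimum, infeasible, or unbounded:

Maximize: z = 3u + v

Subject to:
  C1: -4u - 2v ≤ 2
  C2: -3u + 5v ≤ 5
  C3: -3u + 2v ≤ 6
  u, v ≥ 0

Unbounded (objective can increase without bound)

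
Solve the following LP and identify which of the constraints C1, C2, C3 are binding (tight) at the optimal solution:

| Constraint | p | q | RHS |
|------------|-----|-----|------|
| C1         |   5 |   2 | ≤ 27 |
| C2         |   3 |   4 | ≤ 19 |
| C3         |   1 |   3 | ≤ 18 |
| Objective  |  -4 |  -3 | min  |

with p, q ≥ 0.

At p = 5, q = 1, compute slack b - a·x for each constraint:
  C1: 27 − 27 = 0  (binding)
  C2: 19 − 19 = 0  (binding)
  C3: 18 − 8 = 10  (slack)

Optimal: p = 5, q = 1
Binding: C1, C2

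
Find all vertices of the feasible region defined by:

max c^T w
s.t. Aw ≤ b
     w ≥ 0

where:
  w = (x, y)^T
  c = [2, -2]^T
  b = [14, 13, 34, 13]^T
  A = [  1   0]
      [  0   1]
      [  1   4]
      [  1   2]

(0, 0), (13, 0), (0, 6.5)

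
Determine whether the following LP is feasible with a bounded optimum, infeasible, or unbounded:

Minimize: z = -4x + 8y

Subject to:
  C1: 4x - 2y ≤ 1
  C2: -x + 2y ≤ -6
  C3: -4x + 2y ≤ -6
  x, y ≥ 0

Infeasible (no feasible solution exists)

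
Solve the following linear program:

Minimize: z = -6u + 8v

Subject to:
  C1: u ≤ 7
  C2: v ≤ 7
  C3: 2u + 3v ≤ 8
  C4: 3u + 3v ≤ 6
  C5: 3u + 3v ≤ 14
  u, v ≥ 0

Evaluate the objective at each vertex of the feasible region:
  z(0, 0) = 0
  z(2, 0) = -12  ←
  z(0, 2) = 16
The minimum is at u = 2, v = 0.

u = 2, v = 0, z = -12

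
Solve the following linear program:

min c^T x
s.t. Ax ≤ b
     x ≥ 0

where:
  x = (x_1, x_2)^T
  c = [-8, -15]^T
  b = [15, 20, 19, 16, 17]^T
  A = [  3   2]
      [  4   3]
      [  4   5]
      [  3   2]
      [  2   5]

Evaluate the objective at each vertex of the feasible region:
  z(0, 0) = 0
  z(4.75, 0) = -38
  z(1, 3) = -53  ←
  z(0, 3.4) = -51
The minimum is at x_1 = 1, x_2 = 3.

x_1 = 1, x_2 = 3, z = -53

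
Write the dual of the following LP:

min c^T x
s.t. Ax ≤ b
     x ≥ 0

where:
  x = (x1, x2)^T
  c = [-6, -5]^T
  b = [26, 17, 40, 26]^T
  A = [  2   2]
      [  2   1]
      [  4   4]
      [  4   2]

Primal min cᵀx s.t. Ax ≤ b, x ≥ 0  →  Dual max −bᵀy s.t. Aᵀy ≥ −c, y ≥ 0.

Maximize: z = -26y1 - 17y2 - 40y3 - 26y4

Subject to:
  2y1 + 2y2 + 4y3 + 4y4 ≥ 6
  2y1 + y2 + 4y3 + 2y4 ≥ 5
  y1, y2, y3, y4 ≥ 0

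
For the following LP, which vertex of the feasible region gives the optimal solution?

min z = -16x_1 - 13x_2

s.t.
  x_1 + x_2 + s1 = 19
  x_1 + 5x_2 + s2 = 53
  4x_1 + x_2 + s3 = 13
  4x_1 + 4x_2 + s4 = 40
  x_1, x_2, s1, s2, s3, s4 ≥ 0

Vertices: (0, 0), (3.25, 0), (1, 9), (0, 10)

Evaluate the objective at each vertex of the feasible region:
  z(0, 0) = 0
  z(3.25, 0) = -52
  z(1, 9) = -133  ←
  z(0, 10) = -130
The minimum is at x_1 = 1, x_2 = 9.

(1, 9)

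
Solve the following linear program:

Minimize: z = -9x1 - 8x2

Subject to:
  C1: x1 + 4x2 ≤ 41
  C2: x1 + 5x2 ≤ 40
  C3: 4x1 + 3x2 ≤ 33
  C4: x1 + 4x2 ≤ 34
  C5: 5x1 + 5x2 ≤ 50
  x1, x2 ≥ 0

Evaluate the objective at each vertex of the feasible region:
  z(0, 0) = 0
  z(8.25, 0) = -74.25
  z(3, 7) = -83  ←
  z(2.5, 7.5) = -82.5
  z(0, 8) = -64
The minimum is at x1 = 3, x2 = 7.

x1 = 3, x2 = 7, z = -83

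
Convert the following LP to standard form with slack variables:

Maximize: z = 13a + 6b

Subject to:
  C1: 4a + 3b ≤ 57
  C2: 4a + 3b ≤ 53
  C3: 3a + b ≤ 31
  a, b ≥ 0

max z = 13a + 6b

s.t.
  4a + 3b + s1 = 57
  4a + 3b + s2 = 53
  3a + b + s3 = 31
  a, b, s1, s2, s3 ≥ 0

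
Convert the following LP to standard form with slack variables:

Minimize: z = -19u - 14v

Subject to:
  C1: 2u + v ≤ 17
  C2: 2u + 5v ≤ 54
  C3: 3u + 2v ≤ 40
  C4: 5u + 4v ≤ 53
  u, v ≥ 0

min z = -19u - 14v

s.t.
  2u + v + s1 = 17
  2u + 5v + s2 = 54
  3u + 2v + s3 = 40
  5u + 4v + s4 = 53
  u, v, s1, s2, s3, s4 ≥ 0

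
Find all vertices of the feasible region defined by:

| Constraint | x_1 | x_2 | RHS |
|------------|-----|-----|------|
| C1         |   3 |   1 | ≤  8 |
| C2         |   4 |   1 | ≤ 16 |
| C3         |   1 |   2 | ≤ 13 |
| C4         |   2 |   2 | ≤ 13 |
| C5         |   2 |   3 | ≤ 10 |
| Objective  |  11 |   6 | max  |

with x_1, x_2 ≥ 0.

(0, 0), (2.667, 0), (2, 2), (0, 3.333)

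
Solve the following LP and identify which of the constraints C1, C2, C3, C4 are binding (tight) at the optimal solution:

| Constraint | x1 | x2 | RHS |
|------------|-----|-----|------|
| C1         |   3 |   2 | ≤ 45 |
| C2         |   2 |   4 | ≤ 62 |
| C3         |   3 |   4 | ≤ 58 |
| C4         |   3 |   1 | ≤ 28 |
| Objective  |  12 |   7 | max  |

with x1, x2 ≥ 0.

At x1 = 6, x2 = 10, compute slack b - a·x for each constraint:
  C1: 45 − 38 = 7  (slack)
  C2: 62 − 52 = 10  (slack)
  C3: 58 − 58 = 0  (binding)
  C4: 28 − 28 = 0  (binding)

Optimal: x1 = 6, x2 = 10
Binding: C3, C4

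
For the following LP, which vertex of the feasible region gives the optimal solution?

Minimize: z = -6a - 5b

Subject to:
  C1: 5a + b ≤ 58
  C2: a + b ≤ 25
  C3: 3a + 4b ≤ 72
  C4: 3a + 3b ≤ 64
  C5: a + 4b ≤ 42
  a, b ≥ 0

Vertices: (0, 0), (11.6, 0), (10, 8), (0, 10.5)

Evaluate the objective at each vertex of the feasible region:
  z(0, 0) = 0
  z(11.6, 0) = -69.6
  z(10, 8) = -100  ←
  z(0, 10.5) = -52.5
The minimum is at a = 10, b = 8.

(10, 8)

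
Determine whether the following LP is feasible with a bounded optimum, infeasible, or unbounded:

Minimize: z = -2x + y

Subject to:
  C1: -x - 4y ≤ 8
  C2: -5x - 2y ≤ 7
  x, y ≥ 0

Unbounded (objective can decrease without bound)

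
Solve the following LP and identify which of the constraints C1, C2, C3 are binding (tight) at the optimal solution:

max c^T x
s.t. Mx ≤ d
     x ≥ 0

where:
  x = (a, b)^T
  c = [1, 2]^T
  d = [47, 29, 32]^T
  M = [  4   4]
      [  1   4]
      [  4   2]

At a = 5, b = 6, compute slack b - a·x for each constraint:
  C1: 47 − 44 = 3  (slack)
  C2: 29 − 29 = 0  (binding)
  C3: 32 − 32 = 0  (binding)

Optimal: a = 5, b = 6
Binding: C2, C3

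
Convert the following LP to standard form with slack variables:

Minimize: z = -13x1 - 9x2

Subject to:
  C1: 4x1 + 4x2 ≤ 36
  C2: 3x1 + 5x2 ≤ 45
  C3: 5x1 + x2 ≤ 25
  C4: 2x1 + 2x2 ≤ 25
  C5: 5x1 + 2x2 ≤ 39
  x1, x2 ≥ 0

min z = -13x1 - 9x2

s.t.
  4x1 + 4x2 + s1 = 36
  3x1 + 5x2 + s2 = 45
  5x1 + x2 + s3 = 25
  2x1 + 2x2 + s4 = 25
  5x1 + 2x2 + s5 = 39
  x1, x2, s1, s2, s3, s4, s5 ≥ 0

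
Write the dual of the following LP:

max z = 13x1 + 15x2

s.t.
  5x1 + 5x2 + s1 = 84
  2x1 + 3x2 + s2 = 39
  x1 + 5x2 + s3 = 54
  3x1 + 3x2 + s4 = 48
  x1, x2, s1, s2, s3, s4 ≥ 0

Primal max cᵀx s.t. Ax ≤ b, x ≥ 0  →  Dual min bᵀy s.t. Aᵀy ≥ c, y ≥ 0.

Minimize: z = 84y1 + 39y2 + 54y3 + 48y4

Subject to:
  5y1 + 2y2 + y3 + 3y4 ≥ 13
  5y1 + 3y2 + 5y3 + 3y4 ≥ 15
  y1, y2, y3, y4 ≥ 0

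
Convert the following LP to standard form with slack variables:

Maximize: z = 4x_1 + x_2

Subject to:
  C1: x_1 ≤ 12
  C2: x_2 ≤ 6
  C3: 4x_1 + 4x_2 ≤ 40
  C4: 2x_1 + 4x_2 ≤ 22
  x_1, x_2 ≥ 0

max z = 4x_1 + x_2

s.t.
  x_1 + s1 = 12
  x_2 + s2 = 6
  4x_1 + 4x_2 + s3 = 40
  2x_1 + 4x_2 + s4 = 22
  x_1, x_2, s1, s2, s3, s4 ≥ 0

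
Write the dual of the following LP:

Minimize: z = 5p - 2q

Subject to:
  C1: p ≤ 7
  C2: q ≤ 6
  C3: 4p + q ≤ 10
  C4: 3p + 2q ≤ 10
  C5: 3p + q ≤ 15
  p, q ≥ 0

Primal min cᵀx s.t. Ax ≤ b, x ≥ 0  →  Dual max −bᵀy s.t. Aᵀy ≥ −c, y ≥ 0.

Maximize: z = -7y1 - 6y2 - 10y3 - 10y4 - 15y5

Subject to:
  y1 + 4y3 + 3y4 + 3y5 ≥ -5
  y2 + y3 + 2y4 + y5 ≥ 2
  y1, y2, y3, y4, y5 ≥ 0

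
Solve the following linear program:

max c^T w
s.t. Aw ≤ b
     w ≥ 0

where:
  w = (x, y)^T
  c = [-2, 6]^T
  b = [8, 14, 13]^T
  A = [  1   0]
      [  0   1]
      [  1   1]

Evaluate the objective at each vertex of the feasible region:
  z(0, 0) = 0
  z(8, 0) = -16
  z(8, 5) = 14
  z(0, 13) = 78  ←
The maximum is at x = 0, y = 13.

x = 0, y = 13, z = 78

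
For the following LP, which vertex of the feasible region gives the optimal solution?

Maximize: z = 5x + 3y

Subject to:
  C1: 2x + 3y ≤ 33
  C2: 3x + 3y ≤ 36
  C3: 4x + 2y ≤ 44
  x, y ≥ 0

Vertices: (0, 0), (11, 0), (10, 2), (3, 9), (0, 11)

Evaluate the objective at each vertex of the feasible region:
  z(0, 0) = 0
  z(11, 0) = 55
  z(10, 2) = 56  ←
  z(3, 9) = 42
  z(0, 11) = 33
The maximum is at x = 10, y = 2.

(10, 2)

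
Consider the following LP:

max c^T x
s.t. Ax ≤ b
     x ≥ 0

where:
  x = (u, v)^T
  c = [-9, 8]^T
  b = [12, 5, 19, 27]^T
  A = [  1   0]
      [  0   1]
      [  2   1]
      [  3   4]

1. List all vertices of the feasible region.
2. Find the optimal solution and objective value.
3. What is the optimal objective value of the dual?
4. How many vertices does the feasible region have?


1. (0, 0), (9, 0), (2.333, 5), (0, 5)
2. u = 0, v = 5, z = 40
3. 40
4. 4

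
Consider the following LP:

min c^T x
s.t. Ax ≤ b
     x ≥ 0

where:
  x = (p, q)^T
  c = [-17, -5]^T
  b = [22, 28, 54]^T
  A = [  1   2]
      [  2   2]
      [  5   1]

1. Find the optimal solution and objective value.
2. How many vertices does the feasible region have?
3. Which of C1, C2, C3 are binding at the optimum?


1. p = 10, q = 4, z = -190
2. 5
3. C2, C3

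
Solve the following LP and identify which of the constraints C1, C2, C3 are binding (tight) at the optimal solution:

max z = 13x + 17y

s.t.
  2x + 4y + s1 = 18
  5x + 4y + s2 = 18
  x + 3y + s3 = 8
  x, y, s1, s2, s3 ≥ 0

At x = 2, y = 2, compute slack b - a·x for each constraint:
  C1: 18 − 12 = 6  (slack)
  C2: 18 − 18 = 0  (binding)
  C3: 8 − 8 = 0  (binding)

Optimal: x = 2, y = 2
Binding: C2, C3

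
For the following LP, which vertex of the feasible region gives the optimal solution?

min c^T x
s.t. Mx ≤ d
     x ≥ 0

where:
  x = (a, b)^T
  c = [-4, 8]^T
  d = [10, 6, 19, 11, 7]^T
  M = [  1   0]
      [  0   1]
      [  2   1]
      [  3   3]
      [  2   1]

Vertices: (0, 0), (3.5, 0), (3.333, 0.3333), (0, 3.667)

Evaluate the objective at each vertex of the feasible region:
  z(0, 0) = 0
  z(3.5, 0) = -14  ←
  z(3.333, 0.3333) = -10.67
  z(0, 3.667) = 29.33
The minimum is at a = 3.5, b = 0.

(3.5, 0)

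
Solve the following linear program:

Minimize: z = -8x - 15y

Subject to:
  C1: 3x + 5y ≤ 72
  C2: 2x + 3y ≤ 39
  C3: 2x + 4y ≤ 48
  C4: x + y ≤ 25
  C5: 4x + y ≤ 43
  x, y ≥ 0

Evaluate the objective at each vertex of the feasible region:
  z(0, 0) = 0
  z(10.75, 0) = -86
  z(9, 7) = -177
  z(6, 9) = -183  ←
  z(0, 12) = -180
The minimum is at x = 6, y = 9.

x = 6, y = 9, z = -183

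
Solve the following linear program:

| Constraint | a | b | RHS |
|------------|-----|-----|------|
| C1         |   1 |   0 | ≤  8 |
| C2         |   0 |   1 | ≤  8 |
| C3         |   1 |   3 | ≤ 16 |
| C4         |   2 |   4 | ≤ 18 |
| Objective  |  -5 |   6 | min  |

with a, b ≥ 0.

Evaluate the objective at each vertex of the feasible region:
  z(0, 0) = 0
  z(8, 0) = -40  ←
  z(8, 0.5) = -37
  z(0, 4.5) = 27
The minimum is at a = 8, b = 0.

a = 8, b = 0, z = -40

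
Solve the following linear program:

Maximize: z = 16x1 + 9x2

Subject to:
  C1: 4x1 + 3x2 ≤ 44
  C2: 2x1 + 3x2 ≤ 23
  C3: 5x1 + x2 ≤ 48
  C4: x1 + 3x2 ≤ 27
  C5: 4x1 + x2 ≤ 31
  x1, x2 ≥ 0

Evaluate the objective at each vertex of the feasible region:
  z(0, 0) = 0
  z(7.75, 0) = 124
  z(7, 3) = 139  ←
  z(0, 7.667) = 69
The maximum is at x1 = 7, x2 = 3.

x1 = 7, x2 = 3, z = 139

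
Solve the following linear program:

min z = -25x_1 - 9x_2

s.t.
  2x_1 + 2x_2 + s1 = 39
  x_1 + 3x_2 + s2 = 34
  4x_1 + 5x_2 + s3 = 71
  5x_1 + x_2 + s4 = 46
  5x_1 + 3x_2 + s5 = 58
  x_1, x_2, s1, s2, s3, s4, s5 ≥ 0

Evaluate the objective at each vertex of the feasible region:
  z(0, 0) = 0
  z(9.2, 0) = -230
  z(8, 6) = -254  ←
  z(6, 9.333) = -234
  z(0, 11.33) = -102
The minimum is at x_1 = 8, x_2 = 6.

x_1 = 8, x_2 = 6, z = -254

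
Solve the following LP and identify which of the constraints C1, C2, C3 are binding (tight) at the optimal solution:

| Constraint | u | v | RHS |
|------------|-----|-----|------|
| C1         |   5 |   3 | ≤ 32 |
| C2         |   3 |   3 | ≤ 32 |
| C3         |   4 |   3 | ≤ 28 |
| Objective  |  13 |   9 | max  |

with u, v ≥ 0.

At u = 4, v = 4, compute slack b - a·x for each constraint:
  C1: 32 − 32 = 0  (binding)
  C2: 32 − 24 = 8  (slack)
  C3: 28 − 28 = 0  (binding)

Optimal: u = 4, v = 4
Binding: C1, C3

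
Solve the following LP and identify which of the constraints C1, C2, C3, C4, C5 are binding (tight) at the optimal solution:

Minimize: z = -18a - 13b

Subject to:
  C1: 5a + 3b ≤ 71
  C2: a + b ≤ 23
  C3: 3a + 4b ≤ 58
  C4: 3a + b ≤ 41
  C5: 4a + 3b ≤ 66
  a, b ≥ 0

At a = 10, b = 7, compute slack b - a·x for each constraint:
  C1: 71 − 71 = 0  (binding)
  C2: 23 − 17 = 6  (slack)
  C3: 58 − 58 = 0  (binding)
  C4: 41 − 37 = 4  (slack)
  C5: 66 − 61 = 5  (slack)

Optimal: a = 10, b = 7
Binding: C1, C3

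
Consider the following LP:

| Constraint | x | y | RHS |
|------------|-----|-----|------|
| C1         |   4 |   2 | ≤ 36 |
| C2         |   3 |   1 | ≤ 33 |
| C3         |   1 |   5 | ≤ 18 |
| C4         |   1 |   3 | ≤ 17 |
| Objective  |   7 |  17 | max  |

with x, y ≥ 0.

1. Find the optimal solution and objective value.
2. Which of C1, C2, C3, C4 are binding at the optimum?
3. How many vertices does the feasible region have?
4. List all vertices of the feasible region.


1. x = 8, y = 2, z = 90
2. C1, C3
3. 4
4. (0, 0), (9, 0), (8, 2), (0, 3.6)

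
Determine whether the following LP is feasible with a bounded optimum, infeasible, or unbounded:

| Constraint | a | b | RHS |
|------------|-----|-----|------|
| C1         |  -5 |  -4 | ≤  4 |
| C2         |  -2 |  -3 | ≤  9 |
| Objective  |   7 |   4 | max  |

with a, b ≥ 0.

Unbounded (objective can increase without bound)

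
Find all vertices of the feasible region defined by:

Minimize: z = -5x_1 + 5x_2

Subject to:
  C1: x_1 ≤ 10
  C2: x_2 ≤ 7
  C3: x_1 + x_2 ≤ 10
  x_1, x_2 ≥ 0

(0, 0), (10, 0), (3, 7), (0, 7)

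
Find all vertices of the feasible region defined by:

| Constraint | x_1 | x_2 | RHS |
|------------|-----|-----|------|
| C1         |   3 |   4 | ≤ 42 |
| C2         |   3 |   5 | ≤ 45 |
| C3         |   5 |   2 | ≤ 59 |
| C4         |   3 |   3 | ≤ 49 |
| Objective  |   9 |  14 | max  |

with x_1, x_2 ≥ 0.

(0, 0), (11.8, 0), (10.86, 2.357), (10, 3), (0, 9)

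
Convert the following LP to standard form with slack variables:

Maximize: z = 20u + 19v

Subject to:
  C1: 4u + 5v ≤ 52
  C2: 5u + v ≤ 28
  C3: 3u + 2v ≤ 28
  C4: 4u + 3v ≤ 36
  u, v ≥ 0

max z = 20u + 19v

s.t.
  4u + 5v + s1 = 52
  5u + v + s2 = 28
  3u + 2v + s3 = 28
  4u + 3v + s4 = 36
  u, v, s1, s2, s3, s4 ≥ 0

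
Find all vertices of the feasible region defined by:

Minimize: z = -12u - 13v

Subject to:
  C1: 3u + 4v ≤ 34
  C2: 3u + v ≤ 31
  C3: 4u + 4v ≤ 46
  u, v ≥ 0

(0, 0), (10.33, 0), (10, 1), (0, 8.5)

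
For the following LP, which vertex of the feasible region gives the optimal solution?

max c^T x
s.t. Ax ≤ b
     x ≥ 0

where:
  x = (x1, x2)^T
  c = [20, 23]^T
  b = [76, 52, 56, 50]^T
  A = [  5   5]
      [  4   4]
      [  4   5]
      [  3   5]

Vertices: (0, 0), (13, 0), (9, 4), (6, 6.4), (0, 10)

Evaluate the objective at each vertex of the feasible region:
  z(0, 0) = 0
  z(13, 0) = 260
  z(9, 4) = 272  ←
  z(6, 6.4) = 267.2
  z(0, 10) = 230
The maximum is at x1 = 9, x2 = 4.

(9, 4)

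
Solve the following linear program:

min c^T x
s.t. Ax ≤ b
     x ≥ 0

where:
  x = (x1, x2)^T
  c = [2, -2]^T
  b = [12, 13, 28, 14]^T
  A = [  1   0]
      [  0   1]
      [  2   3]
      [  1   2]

Evaluate the objective at each vertex of the feasible region:
  z(0, 0) = 0
  z(12, 0) = 24
  z(12, 1) = 22
  z(0, 7) = -14  ←
The minimum is at x1 = 0, x2 = 7.

x1 = 0, x2 = 7, z = -14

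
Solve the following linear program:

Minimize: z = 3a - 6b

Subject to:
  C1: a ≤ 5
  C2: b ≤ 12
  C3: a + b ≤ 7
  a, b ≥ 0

Evaluate the objective at each vertex of the feasible region:
  z(0, 0) = 0
  z(5, 0) = 15
  z(5, 2) = 3
  z(0, 7) = -42  ←
The minimum is at a = 0, b = 7.

a = 0, b = 7, z = -42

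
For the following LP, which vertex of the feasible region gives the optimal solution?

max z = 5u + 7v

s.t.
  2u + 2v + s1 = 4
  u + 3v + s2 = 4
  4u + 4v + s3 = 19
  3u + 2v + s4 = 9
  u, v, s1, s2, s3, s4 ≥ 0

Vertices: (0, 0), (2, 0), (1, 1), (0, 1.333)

Evaluate the objective at each vertex of the feasible region:
  z(0, 0) = 0
  z(2, 0) = 10
  z(1, 1) = 12  ←
  z(0, 1.333) = 9.333
The maximum is at u = 1, v = 1.

(1, 1)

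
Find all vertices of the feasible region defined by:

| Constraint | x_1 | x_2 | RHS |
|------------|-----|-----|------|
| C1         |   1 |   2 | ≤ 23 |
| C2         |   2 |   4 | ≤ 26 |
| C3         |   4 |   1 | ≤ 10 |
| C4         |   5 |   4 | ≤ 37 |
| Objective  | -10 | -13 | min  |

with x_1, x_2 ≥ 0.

(0, 0), (2.5, 0), (1, 6), (0, 6.5)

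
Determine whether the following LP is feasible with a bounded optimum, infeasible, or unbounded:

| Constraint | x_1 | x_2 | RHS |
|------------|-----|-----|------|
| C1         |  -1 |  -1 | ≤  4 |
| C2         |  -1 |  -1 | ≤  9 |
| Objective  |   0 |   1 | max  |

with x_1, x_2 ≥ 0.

Unbounded (objective can increase without bound)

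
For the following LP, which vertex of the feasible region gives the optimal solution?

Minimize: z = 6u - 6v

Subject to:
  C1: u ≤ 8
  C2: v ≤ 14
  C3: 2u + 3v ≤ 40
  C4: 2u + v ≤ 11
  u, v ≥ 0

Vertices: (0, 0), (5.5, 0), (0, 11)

Evaluate the objective at each vertex of the feasible region:
  z(0, 0) = 0
  z(5.5, 0) = 33
  z(0, 11) = -66  ←
The minimum is at u = 0, v = 11.

(0, 11)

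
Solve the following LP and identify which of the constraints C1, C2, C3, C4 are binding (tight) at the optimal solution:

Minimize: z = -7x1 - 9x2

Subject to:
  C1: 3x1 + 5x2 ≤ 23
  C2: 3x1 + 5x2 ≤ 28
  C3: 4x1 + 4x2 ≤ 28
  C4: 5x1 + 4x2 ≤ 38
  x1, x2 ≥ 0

At x1 = 6, x2 = 1, compute slack b - a·x for each constraint:
  C1: 23 − 23 = 0  (binding)
  C2: 28 − 23 = 5  (slack)
  C3: 28 − 28 = 0  (binding)
  C4: 38 − 34 = 4  (slack)

Optimal: x1 = 6, x2 = 1
Binding: C1, C3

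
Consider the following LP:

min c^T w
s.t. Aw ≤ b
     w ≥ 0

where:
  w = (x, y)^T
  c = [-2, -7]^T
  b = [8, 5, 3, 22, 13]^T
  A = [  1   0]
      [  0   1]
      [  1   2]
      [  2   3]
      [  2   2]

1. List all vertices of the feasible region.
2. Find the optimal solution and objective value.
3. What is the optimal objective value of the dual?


1. (0, 0), (3, 0), (0, 1.5)
2. x = 0, y = 1.5, z = -10.5
3. -10.5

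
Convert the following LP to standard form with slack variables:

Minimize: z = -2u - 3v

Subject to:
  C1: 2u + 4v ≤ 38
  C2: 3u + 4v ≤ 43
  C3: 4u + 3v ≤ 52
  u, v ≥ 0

min z = -2u - 3v

s.t.
  2u + 4v + s1 = 38
  3u + 4v + s2 = 43
  4u + 3v + s3 = 52
  u, v, s1, s2, s3 ≥ 0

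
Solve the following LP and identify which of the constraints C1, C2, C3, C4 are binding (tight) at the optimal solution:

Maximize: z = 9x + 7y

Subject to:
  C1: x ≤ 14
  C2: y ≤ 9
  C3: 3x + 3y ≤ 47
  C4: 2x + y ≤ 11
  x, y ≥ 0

At x = 1, y = 9, compute slack b - a·x for each constraint:
  C1: 14 − 1 = 13  (slack)
  C2: 9 − 9 = 0  (binding)
  C3: 47 − 30 = 17  (slack)
  C4: 11 − 11 = 0  (binding)

Optimal: x = 1, y = 9
Binding: C2, C4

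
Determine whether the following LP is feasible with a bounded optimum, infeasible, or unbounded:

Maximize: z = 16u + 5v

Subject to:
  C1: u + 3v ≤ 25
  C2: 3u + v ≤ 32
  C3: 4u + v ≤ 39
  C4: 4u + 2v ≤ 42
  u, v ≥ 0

Feasible with a bounded optimal solution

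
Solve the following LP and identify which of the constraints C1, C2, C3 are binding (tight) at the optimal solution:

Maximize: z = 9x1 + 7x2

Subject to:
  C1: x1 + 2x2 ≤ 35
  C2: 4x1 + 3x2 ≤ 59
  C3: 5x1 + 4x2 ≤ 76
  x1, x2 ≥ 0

At x1 = 8, x2 = 9, compute slack b - a·x for each constraint:
  C1: 35 − 26 = 9  (slack)
  C2: 59 − 59 = 0  (binding)
  C3: 76 − 76 = 0  (binding)

Optimal: x1 = 8, x2 = 9
Binding: C2, C3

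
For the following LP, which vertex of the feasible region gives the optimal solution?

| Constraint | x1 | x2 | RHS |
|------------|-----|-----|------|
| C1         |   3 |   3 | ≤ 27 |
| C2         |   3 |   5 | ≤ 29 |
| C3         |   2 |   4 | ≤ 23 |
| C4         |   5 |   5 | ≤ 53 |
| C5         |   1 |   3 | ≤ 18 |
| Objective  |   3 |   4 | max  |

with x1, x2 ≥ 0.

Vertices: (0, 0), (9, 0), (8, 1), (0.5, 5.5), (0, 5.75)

Evaluate the objective at each vertex of the feasible region:
  z(0, 0) = 0
  z(9, 0) = 27
  z(8, 1) = 28  ←
  z(0.5, 5.5) = 23.5
  z(0, 5.75) = 23
The maximum is at x1 = 8, x2 = 1.

(8, 1)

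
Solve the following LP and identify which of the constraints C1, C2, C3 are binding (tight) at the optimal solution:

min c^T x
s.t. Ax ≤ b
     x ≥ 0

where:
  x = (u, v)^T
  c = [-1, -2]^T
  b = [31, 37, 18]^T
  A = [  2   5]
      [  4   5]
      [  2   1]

At u = 3, v = 5, compute slack b - a·x for each constraint:
  C1: 31 − 31 = 0  (binding)
  C2: 37 − 37 = 0  (binding)
  C3: 18 − 11 = 7  (slack)

Optimal: u = 3, v = 5
Binding: C1, C2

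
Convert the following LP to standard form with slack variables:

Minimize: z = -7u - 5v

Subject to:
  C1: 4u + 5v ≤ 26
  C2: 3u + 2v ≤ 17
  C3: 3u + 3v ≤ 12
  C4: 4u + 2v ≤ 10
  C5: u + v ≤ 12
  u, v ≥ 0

min z = -7u - 5v

s.t.
  4u + 5v + s1 = 26
  3u + 2v + s2 = 17
  3u + 3v + s3 = 12
  4u + 2v + s4 = 10
  u + v + s5 = 12
  u, v, s1, s2, s3, s4, s5 ≥ 0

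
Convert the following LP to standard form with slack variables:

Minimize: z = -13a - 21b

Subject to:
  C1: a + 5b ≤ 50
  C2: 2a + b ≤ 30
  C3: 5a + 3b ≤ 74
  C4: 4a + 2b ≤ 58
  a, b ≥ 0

min z = -13a - 21b

s.t.
  a + 5b + s1 = 50
  2a + b + s2 = 30
  5a + 3b + s3 = 74
  4a + 2b + s4 = 58
  a, b, s1, s2, s3, s4 ≥ 0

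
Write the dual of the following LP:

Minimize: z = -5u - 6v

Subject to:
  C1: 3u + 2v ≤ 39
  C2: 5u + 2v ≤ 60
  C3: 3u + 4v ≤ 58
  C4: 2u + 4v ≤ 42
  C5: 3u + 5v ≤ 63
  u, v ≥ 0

Primal min cᵀx s.t. Ax ≤ b, x ≥ 0  →  Dual max −bᵀy s.t. Aᵀy ≥ −c, y ≥ 0.

Maximize: z = -39y1 - 60y2 - 58y3 - 42y4 - 63y5

Subject to:
  3y1 + 5y2 + 3y3 + 2y4 + 3y5 ≥ 5
  2y1 + 2y2 + 4y3 + 4y4 + 5y5 ≥ 6
  y1, y2, y3, y4, y5 ≥ 0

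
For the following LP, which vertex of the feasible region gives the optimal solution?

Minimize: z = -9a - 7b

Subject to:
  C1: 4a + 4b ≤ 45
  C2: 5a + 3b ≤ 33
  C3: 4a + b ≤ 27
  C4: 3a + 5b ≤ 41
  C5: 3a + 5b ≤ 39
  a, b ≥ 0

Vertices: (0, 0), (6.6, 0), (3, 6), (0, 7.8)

Evaluate the objective at each vertex of the feasible region:
  z(0, 0) = 0
  z(6.6, 0) = -59.4
  z(3, 6) = -69  ←
  z(0, 7.8) = -54.6
The minimum is at a = 3, b = 6.

(3, 6)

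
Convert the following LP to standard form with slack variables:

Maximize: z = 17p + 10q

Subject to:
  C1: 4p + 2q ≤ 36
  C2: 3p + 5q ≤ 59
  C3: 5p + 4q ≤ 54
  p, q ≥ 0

max z = 17p + 10q

s.t.
  4p + 2q + s1 = 36
  3p + 5q + s2 = 59
  5p + 4q + s3 = 54
  p, q, s1, s2, s3 ≥ 0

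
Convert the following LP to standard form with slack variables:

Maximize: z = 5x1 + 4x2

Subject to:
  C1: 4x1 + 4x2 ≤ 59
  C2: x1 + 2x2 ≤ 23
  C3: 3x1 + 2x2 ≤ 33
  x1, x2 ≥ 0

max z = 5x1 + 4x2

s.t.
  4x1 + 4x2 + s1 = 59
  x1 + 2x2 + s2 = 23
  3x1 + 2x2 + s3 = 33
  x1, x2, s1, s2, s3 ≥ 0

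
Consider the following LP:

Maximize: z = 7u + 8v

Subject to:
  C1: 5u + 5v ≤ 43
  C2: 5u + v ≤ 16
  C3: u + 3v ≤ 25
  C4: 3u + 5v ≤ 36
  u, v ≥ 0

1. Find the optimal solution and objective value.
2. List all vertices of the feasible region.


1. u = 2, v = 6, z = 62
2. (0, 0), (3.2, 0), (2, 6), (0, 7.2)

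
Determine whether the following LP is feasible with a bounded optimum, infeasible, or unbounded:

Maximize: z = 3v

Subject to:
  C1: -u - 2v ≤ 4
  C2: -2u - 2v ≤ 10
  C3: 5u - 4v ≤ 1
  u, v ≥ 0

Unbounded (objective can increase without bound)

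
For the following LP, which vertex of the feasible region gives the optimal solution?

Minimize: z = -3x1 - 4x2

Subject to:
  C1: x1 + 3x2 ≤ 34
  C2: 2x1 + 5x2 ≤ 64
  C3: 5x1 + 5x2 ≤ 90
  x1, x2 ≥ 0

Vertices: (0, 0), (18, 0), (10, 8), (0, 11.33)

Evaluate the objective at each vertex of the feasible region:
  z(0, 0) = 0
  z(18, 0) = -54
  z(10, 8) = -62  ←
  z(0, 11.33) = -45.33
The minimum is at x1 = 10, x2 = 8.

(10, 8)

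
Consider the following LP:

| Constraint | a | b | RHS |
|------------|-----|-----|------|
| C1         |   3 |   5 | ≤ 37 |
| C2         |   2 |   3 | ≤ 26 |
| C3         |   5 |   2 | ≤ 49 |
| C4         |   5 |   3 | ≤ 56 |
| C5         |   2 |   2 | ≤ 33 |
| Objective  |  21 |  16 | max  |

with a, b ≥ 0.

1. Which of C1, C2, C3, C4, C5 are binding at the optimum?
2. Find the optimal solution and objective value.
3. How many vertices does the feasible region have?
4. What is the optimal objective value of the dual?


1. C1, C3
2. a = 9, b = 2, z = 221
3. 4
4. 221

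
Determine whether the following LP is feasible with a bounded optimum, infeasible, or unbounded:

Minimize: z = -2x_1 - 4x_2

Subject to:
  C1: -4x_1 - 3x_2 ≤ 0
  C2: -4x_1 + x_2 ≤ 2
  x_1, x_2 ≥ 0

Unbounded (objective can decrease without bound)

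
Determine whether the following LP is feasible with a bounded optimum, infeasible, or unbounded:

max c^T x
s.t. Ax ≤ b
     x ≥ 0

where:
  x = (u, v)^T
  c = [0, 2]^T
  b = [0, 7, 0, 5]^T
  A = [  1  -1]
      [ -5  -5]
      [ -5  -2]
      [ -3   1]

Unbounded (objective can increase without bound)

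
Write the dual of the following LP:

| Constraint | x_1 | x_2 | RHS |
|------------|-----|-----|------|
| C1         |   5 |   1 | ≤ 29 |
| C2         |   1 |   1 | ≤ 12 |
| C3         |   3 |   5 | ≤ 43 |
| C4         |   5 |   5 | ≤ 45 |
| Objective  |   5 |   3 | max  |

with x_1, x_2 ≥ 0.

Primal max cᵀx s.t. Ax ≤ b, x ≥ 0  →  Dual min bᵀy s.t. Aᵀy ≥ c, y ≥ 0.

Minimize: z = 29y1 + 12y2 + 43y3 + 45y4

Subject to:
  5y1 + y2 + 3y3 + 5y4 ≥ 5
  y1 + y2 + 5y3 + 5y4 ≥ 3
  y1, y2, y3, y4 ≥ 0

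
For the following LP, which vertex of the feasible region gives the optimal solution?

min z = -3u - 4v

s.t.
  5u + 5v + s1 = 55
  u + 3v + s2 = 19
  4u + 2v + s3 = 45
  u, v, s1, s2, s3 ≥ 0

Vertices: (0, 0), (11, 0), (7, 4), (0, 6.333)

Evaluate the objective at each vertex of the feasible region:
  z(0, 0) = 0
  z(11, 0) = -33
  z(7, 4) = -37  ←
  z(0, 6.333) = -25.33
The minimum is at u = 7, v = 4.

(7, 4)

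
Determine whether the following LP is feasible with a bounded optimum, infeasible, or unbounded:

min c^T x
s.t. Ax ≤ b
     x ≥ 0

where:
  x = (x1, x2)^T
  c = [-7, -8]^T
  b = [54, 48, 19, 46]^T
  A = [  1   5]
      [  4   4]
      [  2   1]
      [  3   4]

Feasible with a bounded optimal solution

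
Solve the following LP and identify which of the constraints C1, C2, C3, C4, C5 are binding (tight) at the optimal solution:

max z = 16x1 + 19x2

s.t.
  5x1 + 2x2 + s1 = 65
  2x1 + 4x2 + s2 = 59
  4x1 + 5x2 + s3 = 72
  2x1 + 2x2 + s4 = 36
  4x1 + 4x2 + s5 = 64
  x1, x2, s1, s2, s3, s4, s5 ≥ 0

At x1 = 8, x2 = 8, compute slack b - a·x for each constraint:
  C1: 65 − 56 = 9  (slack)
  C2: 59 − 48 = 11  (slack)
  C3: 72 − 72 = 0  (binding)
  C4: 36 − 32 = 4  (slack)
  C5: 64 − 64 = 0  (binding)

Optimal: x1 = 8, x2 = 8
Binding: C3, C5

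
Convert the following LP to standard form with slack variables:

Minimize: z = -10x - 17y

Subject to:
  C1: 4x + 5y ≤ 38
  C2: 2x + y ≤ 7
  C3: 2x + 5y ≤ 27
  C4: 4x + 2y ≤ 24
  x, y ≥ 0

min z = -10x - 17y

s.t.
  4x + 5y + s1 = 38
  2x + y + s2 = 7
  2x + 5y + s3 = 27
  4x + 2y + s4 = 24
  x, y, s1, s2, s3, s4 ≥ 0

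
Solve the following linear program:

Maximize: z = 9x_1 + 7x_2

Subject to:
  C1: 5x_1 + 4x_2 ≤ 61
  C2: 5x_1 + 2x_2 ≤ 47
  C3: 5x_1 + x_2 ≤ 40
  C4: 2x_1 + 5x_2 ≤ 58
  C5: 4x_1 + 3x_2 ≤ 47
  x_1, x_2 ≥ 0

Evaluate the objective at each vertex of the feasible region:
  z(0, 0) = 0
  z(8, 0) = 72
  z(6.636, 6.818) = 107.5
  z(5, 9) = 108  ←
  z(4.294, 9.882) = 107.8
  z(0, 11.6) = 81.2
The maximum is at x_1 = 5, x_2 = 9.

x_1 = 5, x_2 = 9, z = 108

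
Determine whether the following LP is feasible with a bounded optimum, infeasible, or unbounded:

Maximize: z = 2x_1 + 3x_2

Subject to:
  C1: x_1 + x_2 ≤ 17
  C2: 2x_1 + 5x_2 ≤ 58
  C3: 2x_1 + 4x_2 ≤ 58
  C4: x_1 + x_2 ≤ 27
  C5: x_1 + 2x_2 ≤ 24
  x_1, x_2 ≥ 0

Feasible with a bounded optimal solution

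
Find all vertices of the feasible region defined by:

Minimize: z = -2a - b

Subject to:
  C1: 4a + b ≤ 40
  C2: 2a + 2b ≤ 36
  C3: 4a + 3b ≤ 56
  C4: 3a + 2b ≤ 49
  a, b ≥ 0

(0, 0), (10, 0), (8, 8), (2, 16), (0, 18)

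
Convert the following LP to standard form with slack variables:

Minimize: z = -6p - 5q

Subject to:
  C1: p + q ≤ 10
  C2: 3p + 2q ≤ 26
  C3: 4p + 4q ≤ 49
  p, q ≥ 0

min z = -6p - 5q

s.t.
  p + q + s1 = 10
  3p + 2q + s2 = 26
  4p + 4q + s3 = 49
  p, q, s1, s2, s3 ≥ 0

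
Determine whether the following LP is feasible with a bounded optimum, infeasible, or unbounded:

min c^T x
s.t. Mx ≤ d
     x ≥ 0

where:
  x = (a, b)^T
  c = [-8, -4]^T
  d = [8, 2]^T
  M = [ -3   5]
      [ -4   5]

Unbounded (objective can decrease without bound)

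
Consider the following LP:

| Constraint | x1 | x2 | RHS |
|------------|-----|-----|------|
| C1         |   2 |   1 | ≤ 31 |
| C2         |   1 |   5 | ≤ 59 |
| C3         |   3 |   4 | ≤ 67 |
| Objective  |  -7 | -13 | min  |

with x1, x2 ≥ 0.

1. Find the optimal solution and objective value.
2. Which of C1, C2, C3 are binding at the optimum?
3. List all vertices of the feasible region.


1. x1 = 9, x2 = 10, z = -193
2. C2, C3
3. (0, 0), (15.5, 0), (11.4, 8.2), (9, 10), (0, 11.8)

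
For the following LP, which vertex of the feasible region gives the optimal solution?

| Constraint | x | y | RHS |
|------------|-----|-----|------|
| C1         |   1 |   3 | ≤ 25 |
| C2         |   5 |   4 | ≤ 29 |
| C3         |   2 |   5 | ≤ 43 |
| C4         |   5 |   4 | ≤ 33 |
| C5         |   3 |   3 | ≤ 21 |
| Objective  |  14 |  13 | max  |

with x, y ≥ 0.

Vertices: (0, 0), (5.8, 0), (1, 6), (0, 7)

Evaluate the objective at each vertex of the feasible region:
  z(0, 0) = 0
  z(5.8, 0) = 81.2
  z(1, 6) = 92  ←
  z(0, 7) = 91
The maximum is at x = 1, y = 6.

(1, 6)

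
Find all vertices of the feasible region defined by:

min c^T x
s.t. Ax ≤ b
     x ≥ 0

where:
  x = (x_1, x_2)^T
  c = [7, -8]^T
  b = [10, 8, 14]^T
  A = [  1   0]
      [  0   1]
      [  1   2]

(0, 0), (10, 0), (10, 2), (0, 7)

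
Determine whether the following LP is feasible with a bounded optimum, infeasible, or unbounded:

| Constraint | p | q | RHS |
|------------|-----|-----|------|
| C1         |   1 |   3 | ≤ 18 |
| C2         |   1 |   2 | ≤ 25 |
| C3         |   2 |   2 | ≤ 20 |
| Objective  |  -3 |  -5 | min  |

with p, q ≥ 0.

Feasible with a bounded optimal solution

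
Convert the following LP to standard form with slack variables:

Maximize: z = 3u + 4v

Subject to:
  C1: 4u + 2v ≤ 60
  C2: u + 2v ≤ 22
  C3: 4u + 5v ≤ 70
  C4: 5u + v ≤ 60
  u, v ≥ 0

max z = 3u + 4v

s.t.
  4u + 2v + s1 = 60
  u + 2v + s2 = 22
  4u + 5v + s3 = 70
  5u + v + s4 = 60
  u, v, s1, s2, s3, s4 ≥ 0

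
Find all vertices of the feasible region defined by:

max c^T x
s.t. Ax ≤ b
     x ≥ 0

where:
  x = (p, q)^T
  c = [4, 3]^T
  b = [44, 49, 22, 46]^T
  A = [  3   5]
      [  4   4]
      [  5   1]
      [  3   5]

(0, 0), (4.4, 0), (3, 7), (0, 8.8)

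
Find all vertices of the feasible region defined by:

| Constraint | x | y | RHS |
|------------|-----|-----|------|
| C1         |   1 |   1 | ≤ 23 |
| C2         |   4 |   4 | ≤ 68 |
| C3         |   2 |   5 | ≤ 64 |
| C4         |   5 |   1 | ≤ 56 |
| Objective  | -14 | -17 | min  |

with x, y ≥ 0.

(0, 0), (11.2, 0), (9.75, 7.25), (7, 10), (0, 12.8)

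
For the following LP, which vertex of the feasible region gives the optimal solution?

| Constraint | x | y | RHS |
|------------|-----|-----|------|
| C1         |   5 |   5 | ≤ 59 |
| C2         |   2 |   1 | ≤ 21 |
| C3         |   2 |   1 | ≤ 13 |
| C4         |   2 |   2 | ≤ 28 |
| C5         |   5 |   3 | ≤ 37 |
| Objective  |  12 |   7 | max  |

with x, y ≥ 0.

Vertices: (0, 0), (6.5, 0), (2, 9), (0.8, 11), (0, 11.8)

Evaluate the objective at each vertex of the feasible region:
  z(0, 0) = 0
  z(6.5, 0) = 78
  z(2, 9) = 87  ←
  z(0.8, 11) = 86.6
  z(0, 11.8) = 82.6
The maximum is at x = 2, y = 9.

(2, 9)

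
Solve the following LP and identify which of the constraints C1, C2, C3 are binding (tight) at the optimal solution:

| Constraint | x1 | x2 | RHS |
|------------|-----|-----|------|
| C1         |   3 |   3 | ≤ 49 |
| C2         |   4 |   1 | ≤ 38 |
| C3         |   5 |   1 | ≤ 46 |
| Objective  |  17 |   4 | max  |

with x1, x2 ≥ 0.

At x1 = 8, x2 = 6, compute slack b - a·x for each constraint:
  C1: 49 − 42 = 7  (slack)
  C2: 38 − 38 = 0  (binding)
  C3: 46 − 46 = 0  (binding)

Optimal: x1 = 8, x2 = 6
Binding: C2, C3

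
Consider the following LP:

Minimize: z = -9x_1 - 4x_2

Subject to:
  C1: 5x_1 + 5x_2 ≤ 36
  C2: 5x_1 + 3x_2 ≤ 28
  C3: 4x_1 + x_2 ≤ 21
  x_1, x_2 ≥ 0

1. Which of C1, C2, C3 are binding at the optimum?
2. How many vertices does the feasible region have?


1. C2, C3
2. 5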